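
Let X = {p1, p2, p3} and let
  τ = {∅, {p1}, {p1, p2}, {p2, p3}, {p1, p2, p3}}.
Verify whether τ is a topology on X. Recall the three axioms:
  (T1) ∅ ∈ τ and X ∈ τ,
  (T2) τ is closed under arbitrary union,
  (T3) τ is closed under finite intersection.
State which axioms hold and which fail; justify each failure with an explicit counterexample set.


τ is NOT a topology on X.

Axiom (T1): ∅ ∈ τ? Yes; X ∈ τ? Yes.
Axiom (T2/T3): check pairwise unions and intersections of members of τ.
Counterexample for (T3): {p1, p2} ∩ {p2, p3} = {p2} ∉ τ. Therefore τ is NOT a topology.


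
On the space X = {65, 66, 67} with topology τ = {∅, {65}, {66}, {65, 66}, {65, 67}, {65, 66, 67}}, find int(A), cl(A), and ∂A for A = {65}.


int(A) = {65}, cl(A) = {65, 67}, ∂A = {67}.

Closed sets in (X, τ) are complements of opens:
  closed(X, τ) = {∅, {66}, {67}, {65, 67}, {66, 67}, {65, 66, 67}}.
int(A) = ⋃ {U ∈ τ : U ⊆ A}. Opens contained in A: ∅, {65}.
Taking the union of these: int(A) = {65}.
cl(A) = ⋂ {C closed : A ⊆ C}. Closed sets containing A: {65, 67}, {65, 66, 67}.
Intersecting these: cl(A) = {65, 67}.
∂A = cl(A) ∖ int(A) = {65, 67} ∖ {65} = {67}.


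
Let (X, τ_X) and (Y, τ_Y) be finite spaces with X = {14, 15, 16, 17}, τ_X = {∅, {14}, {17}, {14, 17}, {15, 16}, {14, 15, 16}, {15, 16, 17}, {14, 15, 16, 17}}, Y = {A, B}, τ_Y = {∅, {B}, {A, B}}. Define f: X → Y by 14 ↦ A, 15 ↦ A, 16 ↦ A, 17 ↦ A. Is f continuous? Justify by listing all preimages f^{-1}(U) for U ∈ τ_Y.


f IS continuous.

Compute f^{-1}(U) for each U ∈ τ_Y:
  U = ∅: f^{-1}(U) = ∅ ∈ τ_X ✓.
  U = {B}: f^{-1}(U) = ∅ ∈ τ_X ✓.
  U = {A, B}: f^{-1}(U) = {14, 15, 16, 17} ∈ τ_X ✓.
Every preimage lies in τ_X, so f IS continuous.


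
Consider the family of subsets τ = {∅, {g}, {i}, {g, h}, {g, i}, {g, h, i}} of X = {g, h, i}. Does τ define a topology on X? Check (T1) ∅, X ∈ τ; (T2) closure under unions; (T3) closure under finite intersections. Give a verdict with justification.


τ IS a topology on X.

Axiom (T1): ∅ ∈ τ? Yes; X ∈ τ? Yes.
Axiom (T2/T3): check pairwise unions and intersections of members of τ.
All pairwise intersections and unions checked — each lies in τ. Therefore τ satisfies (T1), (T2), (T3): it IS a topology on X.


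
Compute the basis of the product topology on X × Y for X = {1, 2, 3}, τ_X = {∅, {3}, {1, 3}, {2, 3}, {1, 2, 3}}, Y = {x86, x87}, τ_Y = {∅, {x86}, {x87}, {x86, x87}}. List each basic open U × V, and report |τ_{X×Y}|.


Basis B = {∅ × ∅, {3} × {x86}, {3} × {x87}, {1, 3} × {x86}, {1, 3} × {x87}, {2, 3} × {x86}, {2, 3} × {x87}, {3} × {x86, x87}, {1, 2, 3} × {x86}, {1, 2, 3} × {x87}, {1, 3} × {x86, x87}, {2, 3} × {x86, x87}, {1, 2, 3} × {x86, x87}}; |τ_{X×Y}| = 25.

Enumerate products U × V with U ∈ τ_X, V ∈ τ_Y (deduplicated):
  ∅ × ∅ = {} (∅)
  {3} × {x86} = {(3,x86)}
  {3} × {x87} = {(3,x87)}
  {1, 3} × {x86} = {(1,x86), (3,x86)}
  {1, 3} × {x87} = {(1,x87), (3,x87)}
  {2, 3} × {x86} = {(2,x86), (3,x86)}
  {2, 3} × {x87} = {(2,x87), (3,x87)}
  {3} × {x86, x87} = {(3,x86), (3,x87)}
  {1, 2, 3} × {x86} = {(1,x86), (2,x86), (3,x86)}
  {1, 2, 3} × {x87} = {(1,x87), (2,x87), (3,x87)}
  {1, 3} × {x86, x87} = {(1,x86), (1,x87), (3,x86), (3,x87)}
  {2, 3} × {x86, x87} = {(2,x86), (2,x87), (3,x86), (3,x87)}
  {1, 2, 3} × {x86, x87} = {(1,x86), (1,x87), (2,x86), (2,x87), (3,x86), (3,x87)}
These 13 distinct sets form the basis B.
Close under arbitrary unions to get τ_{X×Y}; counting gives |τ_{X×Y}| = 25.


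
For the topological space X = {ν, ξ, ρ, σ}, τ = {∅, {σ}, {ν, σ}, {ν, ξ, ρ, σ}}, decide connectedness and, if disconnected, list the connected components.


(X, τ) is connected.

Find clopen sets (U ∈ τ with X ∖ U ∈ τ):
  U = ∅, X ∖ U = {ν, ξ, ρ, σ} — both open, so U is clopen.
  U = {ν, ξ, ρ, σ}, X ∖ U = ∅ — both open, so U is clopen.
Only trivial clopens (∅ and X) exist, so (X, τ) is connected.
Compute connected components by grouping points that agree on all clopens:
  component: {ν, ξ, ρ, σ}


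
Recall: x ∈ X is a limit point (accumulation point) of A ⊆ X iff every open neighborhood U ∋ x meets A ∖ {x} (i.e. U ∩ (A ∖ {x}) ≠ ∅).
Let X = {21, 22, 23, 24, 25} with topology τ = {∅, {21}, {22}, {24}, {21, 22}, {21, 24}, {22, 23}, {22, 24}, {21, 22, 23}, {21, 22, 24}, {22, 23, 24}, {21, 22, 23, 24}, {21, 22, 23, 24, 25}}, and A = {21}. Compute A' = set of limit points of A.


A' = {25}

For each x ∈ X, list the open sets U ∈ τ with x ∈ U, then check whether U ∩ (A ∖ {x}) ≠ ∅ for every such U.
  x = 21: open {21} ∋ x has {21} ∩ (A ∖ {21}) = ∅, so x is NOT a limit point.
  x = 22: open {22} ∋ x has {22} ∩ (A ∖ {22}) = ∅, so x is NOT a limit point.
  x = 23: open {22, 23} ∋ x has {22, 23} ∩ (A ∖ {23}) = ∅, so x is NOT a limit point.
  x = 24: open {24} ∋ x has {24} ∩ (A ∖ {24}) = ∅, so x is NOT a limit point.
  x = 25: opens ∋ x are {21, 22, 23, 24, 25}; each meets A ∖ {25}, so x IS a limit point.
Collecting: A' = {25}.


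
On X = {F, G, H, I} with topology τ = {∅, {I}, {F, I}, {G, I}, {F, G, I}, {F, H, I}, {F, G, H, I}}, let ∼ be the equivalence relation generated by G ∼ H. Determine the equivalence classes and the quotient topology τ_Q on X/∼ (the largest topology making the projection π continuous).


X/∼ = {[F], [G=H], [I]}; |τ_Q| = 4.

Equivalence classes: [F], [G=H], [I].
Quotient map π: X → X/∼ sends F ↦ [F], G ↦ [G=H], H ↦ [G=H], I ↦ [I].
For each subset V ⊆ X/∼, compute π^{-1}(V) ⊆ X and check whether π^{-1}(V) ∈ τ. V is open in τ_Q iff π^{-1}(V) ∈ τ.
  V = {}: π^{-1}(V) = ∅ ∈ τ ✓.
  V = {[F]}: π^{-1}(V) = {F} ∉ τ ✗.
  V = {[G=H]}: π^{-1}(V) = {G, H} ∉ τ ✗.
  V = {[F], [G=H]}: π^{-1}(V) = {F, G, H} ∉ τ ✗.
  V = {[I]}: π^{-1}(V) = {I} ∈ τ ✓.
  V = {[F], [I]}: π^{-1}(V) = {F, I} ∈ τ ✓.
  V = {[G=H], [I]}: π^{-1}(V) = {G, H, I} ∉ τ ✗.
  V = {[F], [G=H], [I]}: π^{-1}(V) = {F, G, H, I} ∈ τ ✓.
Open sets in the quotient: τ_Q = {{}, {[I]}, {[F], [I]}, {[F], [G=H], [I]}} (4 elements).


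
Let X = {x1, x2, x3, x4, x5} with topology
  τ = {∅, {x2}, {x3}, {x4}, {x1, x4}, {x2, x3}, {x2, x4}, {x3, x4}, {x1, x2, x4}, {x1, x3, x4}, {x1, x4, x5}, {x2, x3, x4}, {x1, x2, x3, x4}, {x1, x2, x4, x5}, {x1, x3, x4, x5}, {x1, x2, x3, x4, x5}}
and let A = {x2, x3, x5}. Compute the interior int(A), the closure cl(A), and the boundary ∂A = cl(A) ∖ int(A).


int(A) = {x2, x3}, cl(A) = {x2, x3, x5}, ∂A = {x5}.

Closed sets in (X, τ) are complements of opens:
  closed(X, τ) = {∅, {x2}, {x3}, {x5}, {x1, x5}, {x2, x3}, {x2, x5}, {x3, x5}, {x1, x2, x5}, {x1, x3, x5}, {x1, x4, x5}, {x2, x3, x5}, {x1, x2, x3, x5}, {x1, x2, x4, x5}, {x1, x3, x4, x5}, {x1, x2, x3, x4, x5}}.
int(A) = ⋃ {U ∈ τ : U ⊆ A}. Opens contained in A: ∅, {x2}, {x3}, {x2, x3}.
Taking the union of these: int(A) = {x2, x3}.
cl(A) = ⋂ {C closed : A ⊆ C}. Closed sets containing A: {x2, x3, x5}, {x1, x2, x3, x5}, {x1, x2, x3, x4, x5}.
Intersecting these: cl(A) = {x2, x3, x5}.
∂A = cl(A) ∖ int(A) = {x2, x3, x5} ∖ {x2, x3} = {x5}.


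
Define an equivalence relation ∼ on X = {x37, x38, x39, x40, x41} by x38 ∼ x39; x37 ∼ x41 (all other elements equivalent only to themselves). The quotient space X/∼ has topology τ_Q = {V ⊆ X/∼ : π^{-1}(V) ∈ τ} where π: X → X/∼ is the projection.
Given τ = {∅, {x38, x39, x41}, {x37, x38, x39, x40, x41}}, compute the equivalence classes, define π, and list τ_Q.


X/∼ = {[x37=x41], [x38=x39], [x40]}; |τ_Q| = 2.

Equivalence classes: [x37=x41], [x38=x39], [x40].
Quotient map π: X → X/∼ sends x37 ↦ [x37=x41], x38 ↦ [x38=x39], x39 ↦ [x38=x39], x40 ↦ [x40], x41 ↦ [x37=x41].
For each subset V ⊆ X/∼, compute π^{-1}(V) ⊆ X and check whether π^{-1}(V) ∈ τ. V is open in τ_Q iff π^{-1}(V) ∈ τ.
  V = {}: π^{-1}(V) = ∅ ∈ τ ✓.
  V = {[x37=x41]}: π^{-1}(V) = {x37, x41} ∉ τ ✗.
  V = {[x38=x39]}: π^{-1}(V) = {x38, x39} ∉ τ ✗.
  V = {[x37=x41], [x38=x39]}: π^{-1}(V) = {x37, x38, x39, x41} ∉ τ ✗.
  V = {[x40]}: π^{-1}(V) = {x40} ∉ τ ✗.
  V = {[x37=x41], [x40]}: π^{-1}(V) = {x37, x40, x41} ∉ τ ✗.
  V = {[x38=x39], [x40]}: π^{-1}(V) = {x38, x39, x40} ∉ τ ✗.
  V = {[x37=x41], [x38=x39], [x40]}: π^{-1}(V) = {x37, x38, x39, x40, x41} ∈ τ ✓.
Open sets in the quotient: τ_Q = {{}, {[x37=x41], [x38=x39], [x40]}} (2 elements).


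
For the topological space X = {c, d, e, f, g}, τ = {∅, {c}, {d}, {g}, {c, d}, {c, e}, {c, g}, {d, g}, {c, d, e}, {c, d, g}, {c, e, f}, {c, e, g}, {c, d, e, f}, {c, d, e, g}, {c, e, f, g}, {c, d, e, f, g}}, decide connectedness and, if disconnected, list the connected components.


(X, τ) is disconnected; components = [{d}, {g}, {c, e, f}].

Find clopen sets (U ∈ τ with X ∖ U ∈ τ):
  U = ∅, X ∖ U = {c, d, e, f, g} — both open, so U is clopen.
  U = {d}, X ∖ U = {c, e, f, g} — both open, so U is clopen.
  U = {g}, X ∖ U = {c, d, e, f} — both open, so U is clopen.
  U = {d, g}, X ∖ U = {c, e, f} — both open, so U is clopen.
  U = {c, e, f}, X ∖ U = {d, g} — both open, so U is clopen.
  U = {c, d, e, f}, X ∖ U = {g} — both open, so U is clopen.
  U = {c, e, f, g}, X ∖ U = {d} — both open, so U is clopen.
  U = {c, d, e, f, g}, X ∖ U = ∅ — both open, so U is clopen.
Nontrivial clopen(s) exist: e.g. {c, e, f, g}. So (X, τ) is disconnected.
Compute connected components by grouping points that agree on all clopens:
  component: {d}
  component: {g}
  component: {c, e, f}


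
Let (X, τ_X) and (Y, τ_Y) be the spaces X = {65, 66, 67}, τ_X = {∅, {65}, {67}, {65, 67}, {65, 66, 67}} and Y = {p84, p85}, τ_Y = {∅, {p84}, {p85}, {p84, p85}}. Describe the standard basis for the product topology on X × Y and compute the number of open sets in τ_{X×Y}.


Basis B = {∅ × ∅, {65} × {p84}, {65} × {p85}, {67} × {p84}, {67} × {p85}, {65} × {p84, p85}, {65, 67} × {p84}, {65, 67} × {p85}, {67} × {p84, p85}, {65, 66, 67} × {p84}, {65, 66, 67} × {p85}, {65, 67} × {p84, p85}, {65, 66, 67} × {p84, p85}}; |τ_{X×Y}| = 25.

Enumerate products U × V with U ∈ τ_X, V ∈ τ_Y (deduplicated):
  ∅ × ∅ = {} (∅)
  {65} × {p84} = {(65,p84)}
  {65} × {p85} = {(65,p85)}
  {67} × {p84} = {(67,p84)}
  {67} × {p85} = {(67,p85)}
  {65} × {p84, p85} = {(65,p84), (65,p85)}
  {65, 67} × {p84} = {(65,p84), (67,p84)}
  {65, 67} × {p85} = {(65,p85), (67,p85)}
  {67} × {p84, p85} = {(67,p84), (67,p85)}
  {65, 66, 67} × {p84} = {(65,p84), (66,p84), (67,p84)}
  {65, 66, 67} × {p85} = {(65,p85), (66,p85), (67,p85)}
  {65, 67} × {p84, p85} = {(65,p84), (65,p85), (67,p84), (67,p85)}
  {65, 66, 67} × {p84, p85} = {(65,p84), (65,p85), (66,p84), (66,p85), (67,p84), (67,p85)}
These 13 distinct sets form the basis B.
Close under arbitrary unions to get τ_{X×Y}; counting gives |τ_{X×Y}| = 25.


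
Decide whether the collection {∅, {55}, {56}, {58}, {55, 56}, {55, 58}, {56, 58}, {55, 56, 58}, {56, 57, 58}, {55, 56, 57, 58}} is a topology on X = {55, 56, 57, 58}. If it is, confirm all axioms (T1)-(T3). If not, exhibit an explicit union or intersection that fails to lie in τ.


τ IS a topology on X.

Axiom (T1): ∅ ∈ τ? Yes; X ∈ τ? Yes.
Axiom (T2/T3): check pairwise unions and intersections of members of τ.
All pairwise intersections and unions checked — each lies in τ. Therefore τ satisfies (T1), (T2), (T3): it IS a topology on X.


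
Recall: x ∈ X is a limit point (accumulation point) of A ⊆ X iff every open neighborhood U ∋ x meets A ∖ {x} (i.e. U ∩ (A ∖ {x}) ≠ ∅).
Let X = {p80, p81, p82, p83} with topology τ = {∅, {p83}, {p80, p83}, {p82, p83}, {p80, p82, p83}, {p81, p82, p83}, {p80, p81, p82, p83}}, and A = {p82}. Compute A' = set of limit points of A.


A' = {p81}

For each x ∈ X, list the open sets U ∈ τ with x ∈ U, then check whether U ∩ (A ∖ {x}) ≠ ∅ for every such U.
  x = p80: open {p80, p83} ∋ x has {p80, p83} ∩ (A ∖ {p80}) = ∅, so x is NOT a limit point.
  x = p81: opens ∋ x are {p81, p82, p83}, {p80, p81, p82, p83}; each meets A ∖ {p81}, so x IS a limit point.
  x = p82: open {p82, p83} ∋ x has {p82, p83} ∩ (A ∖ {p82}) = ∅, so x is NOT a limit point.
  x = p83: open {p83} ∋ x has {p83} ∩ (A ∖ {p83}) = ∅, so x is NOT a limit point.
Collecting: A' = {p81}.


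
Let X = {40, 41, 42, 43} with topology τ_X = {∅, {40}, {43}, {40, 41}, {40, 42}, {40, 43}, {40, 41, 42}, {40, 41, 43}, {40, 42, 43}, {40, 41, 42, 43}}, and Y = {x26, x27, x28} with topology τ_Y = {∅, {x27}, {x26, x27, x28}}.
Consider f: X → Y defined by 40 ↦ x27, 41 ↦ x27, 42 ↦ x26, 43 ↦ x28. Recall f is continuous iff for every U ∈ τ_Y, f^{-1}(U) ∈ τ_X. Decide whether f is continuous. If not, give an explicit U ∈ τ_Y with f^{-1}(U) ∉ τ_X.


f IS continuous.

Compute f^{-1}(U) for each U ∈ τ_Y:
  U = ∅: f^{-1}(U) = ∅ ∈ τ_X ✓.
  U = {x27}: f^{-1}(U) = {40, 41} ∈ τ_X ✓.
  U = {x26, x27, x28}: f^{-1}(U) = {40, 41, 42, 43} ∈ τ_X ✓.
Every preimage lies in τ_X, so f IS continuous.


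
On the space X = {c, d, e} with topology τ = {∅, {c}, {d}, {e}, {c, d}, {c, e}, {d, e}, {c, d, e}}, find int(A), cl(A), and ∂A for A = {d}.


int(A) = {d}, cl(A) = {d}, ∂A = ∅.

Closed sets in (X, τ) are complements of opens:
  closed(X, τ) = {∅, {c}, {d}, {e}, {c, d}, {c, e}, {d, e}, {c, d, e}}.
int(A) = ⋃ {U ∈ τ : U ⊆ A}. Opens contained in A: ∅, {d}.
Taking the union of these: int(A) = {d}.
cl(A) = ⋂ {C closed : A ⊆ C}. Closed sets containing A: {d}, {c, d}, {d, e}, {c, d, e}.
Intersecting these: cl(A) = {d}.
∂A = cl(A) ∖ int(A) = {d} ∖ {d} = ∅.


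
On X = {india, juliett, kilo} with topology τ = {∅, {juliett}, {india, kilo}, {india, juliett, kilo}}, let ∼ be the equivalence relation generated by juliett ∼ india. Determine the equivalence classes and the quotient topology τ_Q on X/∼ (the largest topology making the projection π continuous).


X/∼ = {[india=juliett], [kilo]}; |τ_Q| = 2.

Equivalence classes: [india=juliett], [kilo].
Quotient map π: X → X/∼ sends india ↦ [india=juliett], juliett ↦ [india=juliett], kilo ↦ [kilo].
For each subset V ⊆ X/∼, compute π^{-1}(V) ⊆ X and check whether π^{-1}(V) ∈ τ. V is open in τ_Q iff π^{-1}(V) ∈ τ.
  V = {}: π^{-1}(V) = ∅ ∈ τ ✓.
  V = {[india=juliett]}: π^{-1}(V) = {india, juliett} ∉ τ ✗.
  V = {[kilo]}: π^{-1}(V) = {kilo} ∉ τ ✗.
  V = {[india=juliett], [kilo]}: π^{-1}(V) = {india, juliett, kilo} ∈ τ ✓.
Open sets in the quotient: τ_Q = {{}, {[india=juliett], [kilo]}} (2 elements).


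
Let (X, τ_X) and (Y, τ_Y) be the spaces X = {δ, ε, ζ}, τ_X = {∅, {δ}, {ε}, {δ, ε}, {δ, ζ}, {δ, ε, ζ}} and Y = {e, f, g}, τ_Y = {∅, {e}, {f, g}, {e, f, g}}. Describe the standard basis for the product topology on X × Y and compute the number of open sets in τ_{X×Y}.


Basis B = {∅ × ∅, {δ} × {e}, {ε} × {e}, {δ, ε} × {e}, {δ, ζ} × {e}, {δ} × {f, g}, {ε} × {f, g}, {δ} × {e, f, g}, {δ, ε, ζ} × {e}, {ε} × {e, f, g}, {δ, ε} × {f, g}, {δ, ζ} × {f, g}, {δ, ε} × {e, f, g}, {δ, ζ} × {e, f, g}, {δ, ε, ζ} × {f, g}, {δ, ε, ζ} × {e, f, g}}; |τ_{X×Y}| = 36.

Enumerate products U × V with U ∈ τ_X, V ∈ τ_Y (deduplicated):
  ∅ × ∅ = {} (∅)
  {δ} × {e} = {(δ,e)}
  {ε} × {e} = {(ε,e)}
  {δ, ε} × {e} = {(δ,e), (ε,e)}
  {δ, ζ} × {e} = {(δ,e), (ζ,e)}
  {δ} × {f, g} = {(δ,f), (δ,g)}
  {ε} × {f, g} = {(ε,f), (ε,g)}
  {δ} × {e, f, g} = {(δ,e), (δ,f), (δ,g)}
  {δ, ε, ζ} × {e} = {(δ,e), (ε,e), (ζ,e)}
  {ε} × {e, f, g} = {(ε,e), (ε,f), (ε,g)}
  {δ, ε} × {f, g} = {(δ,f), (δ,g), (ε,f), (ε,g)}
  {δ, ζ} × {f, g} = {(δ,f), (δ,g), (ζ,f), (ζ,g)}
  {δ, ε} × {e, f, g} = {(δ,e), (δ,f), (δ,g), (ε,e), (ε,f), (ε,g)}
  {δ, ζ} × {e, f, g} = {(δ,e), (δ,f), (δ,g), (ζ,e), (ζ,f), (ζ,g)}
  {δ, ε, ζ} × {f, g} = {(δ,f), (δ,g), (ε,f), (ε,g), (ζ,f), (ζ,g)}
  {δ, ε, ζ} × {e, f, g} = {(δ,e), (δ,f), (δ,g), (ε,e), (ε,f), (ε,g), (ζ,e), (ζ,f), (ζ,g)}
These 16 distinct sets form the basis B.
Close under arbitrary unions to get τ_{X×Y}; counting gives |τ_{X×Y}| = 36.


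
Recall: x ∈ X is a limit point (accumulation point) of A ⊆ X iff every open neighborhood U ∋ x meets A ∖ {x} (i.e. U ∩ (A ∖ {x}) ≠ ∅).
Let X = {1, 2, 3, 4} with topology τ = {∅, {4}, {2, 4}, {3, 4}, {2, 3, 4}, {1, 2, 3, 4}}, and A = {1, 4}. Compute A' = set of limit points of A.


A' = {1, 2, 3}

For each x ∈ X, list the open sets U ∈ τ with x ∈ U, then check whether U ∩ (A ∖ {x}) ≠ ∅ for every such U.
  x = 1: opens ∋ x are {1, 2, 3, 4}; each meets A ∖ {1}, so x IS a limit point.
  x = 2: opens ∋ x are {2, 4}, {2, 3, 4}, {1, 2, 3, 4}; each meets A ∖ {2}, so x IS a limit point.
  x = 3: opens ∋ x are {3, 4}, {2, 3, 4}, {1, 2, 3, 4}; each meets A ∖ {3}, so x IS a limit point.
  x = 4: open {4} ∋ x has {4} ∩ (A ∖ {4}) = ∅, so x is NOT a limit point.
Collecting: A' = {1, 2, 3}.


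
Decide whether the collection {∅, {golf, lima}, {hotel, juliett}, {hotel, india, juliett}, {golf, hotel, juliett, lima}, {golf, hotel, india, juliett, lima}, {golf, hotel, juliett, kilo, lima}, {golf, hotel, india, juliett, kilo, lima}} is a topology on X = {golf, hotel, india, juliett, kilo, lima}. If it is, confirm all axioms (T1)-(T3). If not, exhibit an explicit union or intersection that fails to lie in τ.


τ IS a topology on X.

Axiom (T1): ∅ ∈ τ? Yes; X ∈ τ? Yes.
Axiom (T2/T3): check pairwise unions and intersections of members of τ.
All pairwise intersections and unions checked — each lies in τ. Therefore τ satisfies (T1), (T2), (T3): it IS a topology on X.


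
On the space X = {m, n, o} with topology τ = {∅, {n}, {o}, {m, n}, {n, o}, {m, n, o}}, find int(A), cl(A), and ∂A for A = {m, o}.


int(A) = {o}, cl(A) = {m, o}, ∂A = {m}.

Closed sets in (X, τ) are complements of opens:
  closed(X, τ) = {∅, {m}, {o}, {m, n}, {m, o}, {m, n, o}}.
int(A) = ⋃ {U ∈ τ : U ⊆ A}. Opens contained in A: ∅, {o}.
Taking the union of these: int(A) = {o}.
cl(A) = ⋂ {C closed : A ⊆ C}. Closed sets containing A: {m, o}, {m, n, o}.
Intersecting these: cl(A) = {m, o}.
∂A = cl(A) ∖ int(A) = {m, o} ∖ {o} = {m}.


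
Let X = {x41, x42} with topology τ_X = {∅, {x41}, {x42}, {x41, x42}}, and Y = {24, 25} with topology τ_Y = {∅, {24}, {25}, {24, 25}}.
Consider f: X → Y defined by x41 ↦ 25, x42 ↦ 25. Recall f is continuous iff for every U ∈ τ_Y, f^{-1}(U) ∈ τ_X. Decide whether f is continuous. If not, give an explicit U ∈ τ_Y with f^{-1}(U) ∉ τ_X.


f IS continuous.

Compute f^{-1}(U) for each U ∈ τ_Y:
  U = ∅: f^{-1}(U) = ∅ ∈ τ_X ✓.
  U = {24}: f^{-1}(U) = ∅ ∈ τ_X ✓.
  U = {25}: f^{-1}(U) = {x41, x42} ∈ τ_X ✓.
  U = {24, 25}: f^{-1}(U) = {x41, x42} ∈ τ_X ✓.
Every preimage lies in τ_X, so f IS continuous.


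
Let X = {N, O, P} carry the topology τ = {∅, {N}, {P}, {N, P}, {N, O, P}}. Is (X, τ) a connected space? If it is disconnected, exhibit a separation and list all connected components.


(X, τ) is connected.

Find clopen sets (U ∈ τ with X ∖ U ∈ τ):
  U = ∅, X ∖ U = {N, O, P} — both open, so U is clopen.
  U = {N, O, P}, X ∖ U = ∅ — both open, so U is clopen.
Only trivial clopens (∅ and X) exist, so (X, τ) is connected.
Compute connected components by grouping points that agree on all clopens:
  component: {N, O, P}


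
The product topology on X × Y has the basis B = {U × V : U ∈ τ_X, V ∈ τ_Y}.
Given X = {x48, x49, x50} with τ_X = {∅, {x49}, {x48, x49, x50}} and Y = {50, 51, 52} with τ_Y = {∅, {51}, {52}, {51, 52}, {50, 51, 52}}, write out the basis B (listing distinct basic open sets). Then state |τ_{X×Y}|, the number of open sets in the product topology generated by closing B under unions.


Basis B = {∅ × ∅, {x49} × {51}, {x49} × {52}, {x49} × {51, 52}, {x48, x49, x50} × {51}, {x48, x49, x50} × {52}, {x49} × {50, 51, 52}, {x48, x49, x50} × {51, 52}, {x48, x49, x50} × {50, 51, 52}}; |τ_{X×Y}| = 14.

Enumerate products U × V with U ∈ τ_X, V ∈ τ_Y (deduplicated):
  ∅ × ∅ = {} (∅)
  {x49} × {51} = {(x49,51)}
  {x49} × {52} = {(x49,52)}
  {x49} × {51, 52} = {(x49,51), (x49,52)}
  {x48, x49, x50} × {51} = {(x48,51), (x49,51), (x50,51)}
  {x48, x49, x50} × {52} = {(x48,52), (x49,52), (x50,52)}
  {x49} × {50, 51, 52} = {(x49,50), (x49,51), (x49,52)}
  {x48, x49, x50} × {51, 52} = {(x48,51), (x48,52), (x49,51), (x49,52), (x50,51), (x50,52)}
  {x48, x49, x50} × {50, 51, 52} = {(x48,50), (x48,51), (x48,52), (x49,50), (x49,51), (x49,52), (x50,50), (x50,51), (x50,52)}
These 9 distinct sets form the basis B.
Close under arbitrary unions to get τ_{X×Y}; counting gives |τ_{X×Y}| = 14.


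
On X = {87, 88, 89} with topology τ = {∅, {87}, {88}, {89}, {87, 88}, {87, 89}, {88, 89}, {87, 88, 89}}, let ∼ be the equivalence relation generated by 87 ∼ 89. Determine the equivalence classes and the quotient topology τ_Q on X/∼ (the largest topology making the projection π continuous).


X/∼ = {[87=89], [88]}; |τ_Q| = 4.

Equivalence classes: [87=89], [88].
Quotient map π: X → X/∼ sends 87 ↦ [87=89], 88 ↦ [88], 89 ↦ [87=89].
For each subset V ⊆ X/∼, compute π^{-1}(V) ⊆ X and check whether π^{-1}(V) ∈ τ. V is open in τ_Q iff π^{-1}(V) ∈ τ.
  V = {}: π^{-1}(V) = ∅ ∈ τ ✓.
  V = {[87=89]}: π^{-1}(V) = {87, 89} ∈ τ ✓.
  V = {[88]}: π^{-1}(V) = {88} ∈ τ ✓.
  V = {[87=89], [88]}: π^{-1}(V) = {87, 88, 89} ∈ τ ✓.
Open sets in the quotient: τ_Q = {{}, {[87=89]}, {[88]}, {[87=89], [88]}} (4 elements).


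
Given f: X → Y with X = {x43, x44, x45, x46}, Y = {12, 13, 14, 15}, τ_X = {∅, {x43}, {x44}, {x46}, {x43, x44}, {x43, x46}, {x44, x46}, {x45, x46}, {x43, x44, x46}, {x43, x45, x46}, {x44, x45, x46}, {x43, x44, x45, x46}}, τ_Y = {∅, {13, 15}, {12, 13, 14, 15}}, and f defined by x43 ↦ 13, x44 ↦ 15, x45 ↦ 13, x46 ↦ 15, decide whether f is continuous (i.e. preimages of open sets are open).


f IS continuous.

Compute f^{-1}(U) for each U ∈ τ_Y:
  U = ∅: f^{-1}(U) = ∅ ∈ τ_X ✓.
  U = {13, 15}: f^{-1}(U) = {x43, x44, x45, x46} ∈ τ_X ✓.
  U = {12, 13, 14, 15}: f^{-1}(U) = {x43, x44, x45, x46} ∈ τ_X ✓.
Every preimage lies in τ_X, so f IS continuous.


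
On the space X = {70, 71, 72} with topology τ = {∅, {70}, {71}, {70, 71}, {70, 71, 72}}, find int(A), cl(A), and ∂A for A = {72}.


int(A) = ∅, cl(A) = {72}, ∂A = {72}.

Closed sets in (X, τ) are complements of opens:
  closed(X, τ) = {∅, {72}, {70, 72}, {71, 72}, {70, 71, 72}}.
int(A) = ⋃ {U ∈ τ : U ⊆ A}. Opens contained in A: ∅.
Taking the union of these: int(A) = ∅.
cl(A) = ⋂ {C closed : A ⊆ C}. Closed sets containing A: {72}, {70, 72}, {71, 72}, {70, 71, 72}.
Intersecting these: cl(A) = {72}.
∂A = cl(A) ∖ int(A) = {72} ∖ ∅ = {72}.


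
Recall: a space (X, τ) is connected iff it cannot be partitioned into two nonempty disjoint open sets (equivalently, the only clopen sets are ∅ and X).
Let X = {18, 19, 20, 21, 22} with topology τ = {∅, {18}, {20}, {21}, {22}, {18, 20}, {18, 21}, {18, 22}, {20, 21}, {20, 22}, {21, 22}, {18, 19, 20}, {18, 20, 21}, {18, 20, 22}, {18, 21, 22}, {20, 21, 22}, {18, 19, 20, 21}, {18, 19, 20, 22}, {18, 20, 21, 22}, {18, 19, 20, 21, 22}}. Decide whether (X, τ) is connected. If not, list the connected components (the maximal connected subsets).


(X, τ) is disconnected; components = [{21}, {22}, {18, 19, 20}].

Find clopen sets (U ∈ τ with X ∖ U ∈ τ):
  U = ∅, X ∖ U = {18, 19, 20, 21, 22} — both open, so U is clopen.
  U = {21}, X ∖ U = {18, 19, 20, 22} — both open, so U is clopen.
  U = {22}, X ∖ U = {18, 19, 20, 21} — both open, so U is clopen.
  U = {21, 22}, X ∖ U = {18, 19, 20} — both open, so U is clopen.
  U = {18, 19, 20}, X ∖ U = {21, 22} — both open, so U is clopen.
  U = {18, 19, 20, 21}, X ∖ U = {22} — both open, so U is clopen.
  U = {18, 19, 20, 22}, X ∖ U = {21} — both open, so U is clopen.
  U = {18, 19, 20, 21, 22}, X ∖ U = ∅ — both open, so U is clopen.
Nontrivial clopen(s) exist: e.g. {18, 19, 20, 21}. So (X, τ) is disconnected.
Compute connected components by grouping points that agree on all clopens:
  component: {21}
  component: {22}
  component: {18, 19, 20}


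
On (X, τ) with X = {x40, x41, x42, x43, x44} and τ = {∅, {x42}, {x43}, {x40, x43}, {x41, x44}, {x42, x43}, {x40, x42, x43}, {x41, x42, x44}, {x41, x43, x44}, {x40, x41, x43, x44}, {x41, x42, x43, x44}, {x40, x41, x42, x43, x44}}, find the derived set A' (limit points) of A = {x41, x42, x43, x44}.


A' = {x40, x41, x44}

For each x ∈ X, list the open sets U ∈ τ with x ∈ U, then check whether U ∩ (A ∖ {x}) ≠ ∅ for every such U.
  x = x40: opens ∋ x are {x40, x43}, {x40, x42, x43}, {x40, x41, x43, x44}, {x40, x41, x42, x43, x44}; each meets A ∖ {x40}, so x IS a limit point.
  x = x41: opens ∋ x are {x41, x44}, {x41, x42, x44}, {x41, x43, x44}, {x40, x41, x43, x44}, {x41, x42, x43, x44}, {x40, x41, x42, x43, x44}; each meets A ∖ {x41}, so x IS a limit point.
  x = x42: open {x42} ∋ x has {x42} ∩ (A ∖ {x42}) = ∅, so x is NOT a limit point.
  x = x43: open {x43} ∋ x has {x43} ∩ (A ∖ {x43}) = ∅, so x is NOT a limit point.
  x = x44: opens ∋ x are {x41, x44}, {x41, x42, x44}, {x41, x43, x44}, {x40, x41, x43, x44}, {x41, x42, x43, x44}, {x40, x41, x42, x43, x44}; each meets A ∖ {x44}, so x IS a limit point.
Collecting: A' = {x40, x41, x44}.


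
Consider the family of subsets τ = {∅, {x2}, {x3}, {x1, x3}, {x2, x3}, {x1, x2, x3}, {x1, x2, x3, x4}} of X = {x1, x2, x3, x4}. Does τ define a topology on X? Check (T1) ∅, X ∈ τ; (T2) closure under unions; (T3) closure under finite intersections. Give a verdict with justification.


τ IS a topology on X.

Axiom (T1): ∅ ∈ τ? Yes; X ∈ τ? Yes.
Axiom (T2/T3): check pairwise unions and intersections of members of τ.
All pairwise intersections and unions checked — each lies in τ. Therefore τ satisfies (T1), (T2), (T3): it IS a topology on X.


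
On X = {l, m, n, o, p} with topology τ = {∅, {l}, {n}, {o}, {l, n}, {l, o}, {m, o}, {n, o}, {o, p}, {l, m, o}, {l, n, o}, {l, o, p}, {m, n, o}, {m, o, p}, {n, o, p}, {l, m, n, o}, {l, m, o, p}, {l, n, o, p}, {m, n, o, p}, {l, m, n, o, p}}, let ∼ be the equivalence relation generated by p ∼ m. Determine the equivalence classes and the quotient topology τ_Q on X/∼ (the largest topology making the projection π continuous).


X/∼ = {[l], [m=p], [n], [o]}; |τ_Q| = 12.

Equivalence classes: [l], [m=p], [n], [o].
Quotient map π: X → X/∼ sends l ↦ [l], m ↦ [m=p], n ↦ [n], o ↦ [o], p ↦ [m=p].
For each subset V ⊆ X/∼, compute π^{-1}(V) ⊆ X and check whether π^{-1}(V) ∈ τ. V is open in τ_Q iff π^{-1}(V) ∈ τ.
  V = {}: π^{-1}(V) = ∅ ∈ τ ✓.
  V = {[l]}: π^{-1}(V) = {l} ∈ τ ✓.
  V = {[m=p]}: π^{-1}(V) = {m, p} ∉ τ ✗.
  V = {[l], [m=p]}: π^{-1}(V) = {l, m, p} ∉ τ ✗.
  V = {[n]}: π^{-1}(V) = {n} ∈ τ ✓.
  V = {[l], [n]}: π^{-1}(V) = {l, n} ∈ τ ✓.
  V = {[m=p], [n]}: π^{-1}(V) = {m, n, p} ∉ τ ✗.
  V = {[l], [m=p], [n]}: π^{-1}(V) = {l, m, n, p} ∉ τ ✗.
  V = {[o]}: π^{-1}(V) = {o} ∈ τ ✓.
  V = {[l], [o]}: π^{-1}(V) = {l, o} ∈ τ ✓.
  V = {[m=p], [o]}: π^{-1}(V) = {m, o, p} ∈ τ ✓.
  V = {[l], [m=p], [o]}: π^{-1}(V) = {l, m, o, p} ∈ τ ✓.
  V = {[n], [o]}: π^{-1}(V) = {n, o} ∈ τ ✓.
  V = {[l], [n], [o]}: π^{-1}(V) = {l, n, o} ∈ τ ✓.
  V = {[m=p], [n], [o]}: π^{-1}(V) = {m, n, o, p} ∈ τ ✓.
  V = {[l], [m=p], [n], [o]}: π^{-1}(V) = {l, m, n, o, p} ∈ τ ✓.
Open sets in the quotient: τ_Q = {{}, {[l]}, {[n]}, {[l], [n]}, {[o]}, {[l], [o]}, {[m=p], [o]}, {[l], [m=p], [o]}, {[n], [o]}, {[l], [n], [o]}, {[m=p], [n], [o]}, {[l], [m=p], [n], [o]}} (12 elements).


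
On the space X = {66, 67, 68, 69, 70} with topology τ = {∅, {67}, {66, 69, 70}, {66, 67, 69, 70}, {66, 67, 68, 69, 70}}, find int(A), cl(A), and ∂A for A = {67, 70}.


int(A) = {67}, cl(A) = {66, 67, 68, 69, 70}, ∂A = {66, 68, 69, 70}.

Closed sets in (X, τ) are complements of opens:
  closed(X, τ) = {∅, {68}, {67, 68}, {66, 68, 69, 70}, {66, 67, 68, 69, 70}}.
int(A) = ⋃ {U ∈ τ : U ⊆ A}. Opens contained in A: ∅, {67}.
Taking the union of these: int(A) = {67}.
cl(A) = ⋂ {C closed : A ⊆ C}. Closed sets containing A: {66, 67, 68, 69, 70}.
Intersecting these: cl(A) = {66, 67, 68, 69, 70}.
∂A = cl(A) ∖ int(A) = {66, 67, 68, 69, 70} ∖ {67} = {66, 68, 69, 70}.


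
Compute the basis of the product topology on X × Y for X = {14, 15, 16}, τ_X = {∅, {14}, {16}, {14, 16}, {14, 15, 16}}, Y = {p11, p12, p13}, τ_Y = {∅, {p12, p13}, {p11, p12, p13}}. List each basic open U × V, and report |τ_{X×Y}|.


Basis B = {∅ × ∅, {14} × {p12, p13}, {16} × {p12, p13}, {14} × {p11, p12, p13}, {16} × {p11, p12, p13}, {14, 16} × {p12, p13}, {14, 16} × {p11, p12, p13}, {14, 15, 16} × {p12, p13}, {14, 15, 16} × {p11, p12, p13}}; |τ_{X×Y}| = 14.

Enumerate products U × V with U ∈ τ_X, V ∈ τ_Y (deduplicated):
  ∅ × ∅ = {} (∅)
  {14} × {p12, p13} = {(14,p12), (14,p13)}
  {16} × {p12, p13} = {(16,p12), (16,p13)}
  {14} × {p11, p12, p13} = {(14,p11), (14,p12), (14,p13)}
  {16} × {p11, p12, p13} = {(16,p11), (16,p12), (16,p13)}
  {14, 16} × {p12, p13} = {(14,p12), (14,p13), (16,p12), (16,p13)}
  {14, 16} × {p11, p12, p13} = {(14,p11), (14,p12), (14,p13), (16,p11), (16,p12), (16,p13)}
  {14, 15, 16} × {p12, p13} = {(14,p12), (14,p13), (15,p12), (15,p13), (16,p12), (16,p13)}
  {14, 15, 16} × {p11, p12, p13} = {(14,p11), (14,p12), (14,p13), (15,p11), (15,p12), (15,p13), (16,p11), (16,p12), (16,p13)}
These 9 distinct sets form the basis B.
Close under arbitrary unions to get τ_{X×Y}; counting gives |τ_{X×Y}| = 14.


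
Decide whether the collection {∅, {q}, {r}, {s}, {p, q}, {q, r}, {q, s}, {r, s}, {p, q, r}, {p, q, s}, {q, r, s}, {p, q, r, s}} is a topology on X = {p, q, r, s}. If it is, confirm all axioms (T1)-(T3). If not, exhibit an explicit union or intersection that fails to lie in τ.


τ IS a topology on X.

Axiom (T1): ∅ ∈ τ? Yes; X ∈ τ? Yes.
Axiom (T2/T3): check pairwise unions and intersections of members of τ.
All pairwise intersections and unions checked — each lies in τ. Therefore τ satisfies (T1), (T2), (T3): it IS a topology on X.


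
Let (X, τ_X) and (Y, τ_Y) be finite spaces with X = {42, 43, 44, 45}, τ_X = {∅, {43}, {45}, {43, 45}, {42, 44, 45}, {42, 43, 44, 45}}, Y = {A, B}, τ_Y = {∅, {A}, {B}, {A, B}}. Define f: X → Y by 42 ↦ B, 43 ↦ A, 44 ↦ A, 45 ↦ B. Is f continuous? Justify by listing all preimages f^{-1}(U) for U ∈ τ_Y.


f is NOT continuous.

Compute f^{-1}(U) for each U ∈ τ_Y:
  U = ∅: f^{-1}(U) = ∅ ∈ τ_X ✓.
  U = {A}: f^{-1}(U) = {43, 44} ∉ τ_X ✗.
  U = {B}: f^{-1}(U) = {42, 45} ∉ τ_X ✗.
  U = {A, B}: f^{-1}(U) = {42, 43, 44, 45} ∈ τ_X ✓.
Found U = {A} with f^{-1}(U) = {43, 44} not in τ_X. Therefore f is NOT continuous.


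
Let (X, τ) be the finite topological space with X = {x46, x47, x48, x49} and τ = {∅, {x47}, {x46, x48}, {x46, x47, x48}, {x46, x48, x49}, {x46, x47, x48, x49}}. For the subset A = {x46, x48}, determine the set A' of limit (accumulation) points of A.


A' = {x46, x48, x49}

For each x ∈ X, list the open sets U ∈ τ with x ∈ U, then check whether U ∩ (A ∖ {x}) ≠ ∅ for every such U.
  x = x46: opens ∋ x are {x46, x48}, {x46, x47, x48}, {x46, x48, x49}, {x46, x47, x48, x49}; each meets A ∖ {x46}, so x IS a limit point.
  x = x47: open {x47} ∋ x has {x47} ∩ (A ∖ {x47}) = ∅, so x is NOT a limit point.
  x = x48: opens ∋ x are {x46, x48}, {x46, x47, x48}, {x46, x48, x49}, {x46, x47, x48, x49}; each meets A ∖ {x48}, so x IS a limit point.
  x = x49: opens ∋ x are {x46, x48, x49}, {x46, x47, x48, x49}; each meets A ∖ {x49}, so x IS a limit point.
Collecting: A' = {x46, x48, x49}.


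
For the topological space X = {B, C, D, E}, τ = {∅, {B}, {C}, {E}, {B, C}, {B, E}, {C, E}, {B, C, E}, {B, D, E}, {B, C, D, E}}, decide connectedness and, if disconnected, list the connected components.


(X, τ) is disconnected; components = [{C}, {B, D, E}].

Find clopen sets (U ∈ τ with X ∖ U ∈ τ):
  U = ∅, X ∖ U = {B, C, D, E} — both open, so U is clopen.
  U = {C}, X ∖ U = {B, D, E} — both open, so U is clopen.
  U = {B, D, E}, X ∖ U = {C} — both open, so U is clopen.
  U = {B, C, D, E}, X ∖ U = ∅ — both open, so U is clopen.
Nontrivial clopen(s) exist: e.g. {C}. So (X, τ) is disconnected.
Compute connected components by grouping points that agree on all clopens:
  component: {C}
  component: {B, D, E}


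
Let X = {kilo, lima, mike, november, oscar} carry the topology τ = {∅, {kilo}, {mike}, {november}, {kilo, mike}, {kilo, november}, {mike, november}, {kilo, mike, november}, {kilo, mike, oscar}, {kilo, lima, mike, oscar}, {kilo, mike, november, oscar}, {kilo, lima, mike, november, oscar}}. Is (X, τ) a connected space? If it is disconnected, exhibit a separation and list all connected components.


(X, τ) is disconnected; components = [{november}, {kilo, lima, mike, oscar}].

Find clopen sets (U ∈ τ with X ∖ U ∈ τ):
  U = ∅, X ∖ U = {kilo, lima, mike, november, oscar} — both open, so U is clopen.
  U = {november}, X ∖ U = {kilo, lima, mike, oscar} — both open, so U is clopen.
  U = {kilo, lima, mike, oscar}, X ∖ U = {november} — both open, so U is clopen.
  U = {kilo, lima, mike, november, oscar}, X ∖ U = ∅ — both open, so U is clopen.
Nontrivial clopen(s) exist: e.g. {november}. So (X, τ) is disconnected.
Compute connected components by grouping points that agree on all clopens:
  component: {november}
  component: {kilo, lima, mike, oscar}


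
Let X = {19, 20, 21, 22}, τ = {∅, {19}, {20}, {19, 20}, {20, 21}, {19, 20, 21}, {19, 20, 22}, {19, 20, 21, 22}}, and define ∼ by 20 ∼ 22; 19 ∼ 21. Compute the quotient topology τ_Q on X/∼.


X/∼ = {[19=21], [20=22]}; |τ_Q| = 2.

Equivalence classes: [19=21], [20=22].
Quotient map π: X → X/∼ sends 19 ↦ [19=21], 20 ↦ [20=22], 21 ↦ [19=21], 22 ↦ [20=22].
For each subset V ⊆ X/∼, compute π^{-1}(V) ⊆ X and check whether π^{-1}(V) ∈ τ. V is open in τ_Q iff π^{-1}(V) ∈ τ.
  V = {}: π^{-1}(V) = ∅ ∈ τ ✓.
  V = {[19=21]}: π^{-1}(V) = {19, 21} ∉ τ ✗.
  V = {[20=22]}: π^{-1}(V) = {20, 22} ∉ τ ✗.
  V = {[19=21], [20=22]}: π^{-1}(V) = {19, 20, 21, 22} ∈ τ ✓.
Open sets in the quotient: τ_Q = {{}, {[19=21], [20=22]}} (2 elements).


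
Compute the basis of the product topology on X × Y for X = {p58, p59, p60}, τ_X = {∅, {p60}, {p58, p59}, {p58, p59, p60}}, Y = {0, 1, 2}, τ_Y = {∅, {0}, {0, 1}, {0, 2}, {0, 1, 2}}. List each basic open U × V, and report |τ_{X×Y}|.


Basis B = {∅ × ∅, {p60} × {0}, {p58, p59} × {0}, {p60} × {0, 1}, {p60} × {0, 2}, {p58, p59, p60} × {0}, {p60} × {0, 1, 2}, {p58, p59} × {0, 1}, {p58, p59} × {0, 2}, {p58, p59} × {0, 1, 2}, {p58, p59, p60} × {0, 1}, {p58, p59, p60} × {0, 2}, {p58, p59, p60} × {0, 1, 2}}; |τ_{X×Y}| = 25.

Enumerate products U × V with U ∈ τ_X, V ∈ τ_Y (deduplicated):
  ∅ × ∅ = {} (∅)
  {p60} × {0} = {(p60,0)}
  {p58, p59} × {0} = {(p58,0), (p59,0)}
  {p60} × {0, 1} = {(p60,0), (p60,1)}
  {p60} × {0, 2} = {(p60,0), (p60,2)}
  {p58, p59, p60} × {0} = {(p58,0), (p59,0), (p60,0)}
  {p60} × {0, 1, 2} = {(p60,0), (p60,1), (p60,2)}
  {p58, p59} × {0, 1} = {(p58,0), (p58,1), (p59,0), (p59,1)}
  {p58, p59} × {0, 2} = {(p58,0), (p58,2), (p59,0), (p59,2)}
  {p58, p59} × {0, 1, 2} = {(p58,0), (p58,1), (p58,2), (p59,0), (p59,1), (p59,2)}
  {p58, p59, p60} × {0, 1} = {(p58,0), (p58,1), (p59,0), (p59,1), (p60,0), (p60,1)}
  {p58, p59, p60} × {0, 2} = {(p58,0), (p58,2), (p59,0), (p59,2), (p60,0), (p60,2)}
  {p58, p59, p60} × {0, 1, 2} = {(p58,0), (p58,1), (p58,2), (p59,0), (p59,1), (p59,2), (p60,0), (p60,1), (p60,2)}
These 13 distinct sets form the basis B.
Close under arbitrary unions to get τ_{X×Y}; counting gives |τ_{X×Y}| = 25.


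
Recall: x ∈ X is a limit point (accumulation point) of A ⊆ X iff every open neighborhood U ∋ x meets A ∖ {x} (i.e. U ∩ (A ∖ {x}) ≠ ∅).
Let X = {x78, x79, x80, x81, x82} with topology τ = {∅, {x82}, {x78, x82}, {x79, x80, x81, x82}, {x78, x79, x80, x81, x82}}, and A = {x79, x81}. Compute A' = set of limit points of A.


A' = {x79, x80, x81}

For each x ∈ X, list the open sets U ∈ τ with x ∈ U, then check whether U ∩ (A ∖ {x}) ≠ ∅ for every such U.
  x = x78: open {x78, x82} ∋ x has {x78, x82} ∩ (A ∖ {x78}) = ∅, so x is NOT a limit point.
  x = x79: opens ∋ x are {x79, x80, x81, x82}, {x78, x79, x80, x81, x82}; each meets A ∖ {x79}, so x IS a limit point.
  x = x80: opens ∋ x are {x79, x80, x81, x82}, {x78, x79, x80, x81, x82}; each meets A ∖ {x80}, so x IS a limit point.
  x = x81: opens ∋ x are {x79, x80, x81, x82}, {x78, x79, x80, x81, x82}; each meets A ∖ {x81}, so x IS a limit point.
  x = x82: open {x82} ∋ x has {x82} ∩ (A ∖ {x82}) = ∅, so x is NOT a limit point.
Collecting: A' = {x79, x80, x81}.


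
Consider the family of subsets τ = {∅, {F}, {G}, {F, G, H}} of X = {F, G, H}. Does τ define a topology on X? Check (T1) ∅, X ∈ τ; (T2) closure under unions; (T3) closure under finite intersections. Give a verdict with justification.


τ is NOT a topology on X.

Axiom (T1): ∅ ∈ τ? Yes; X ∈ τ? Yes.
Axiom (T2/T3): check pairwise unions and intersections of members of τ.
Counterexample for (T2): {F} ∪ {G} = {F, G} ∉ τ. Therefore τ is NOT a topology.


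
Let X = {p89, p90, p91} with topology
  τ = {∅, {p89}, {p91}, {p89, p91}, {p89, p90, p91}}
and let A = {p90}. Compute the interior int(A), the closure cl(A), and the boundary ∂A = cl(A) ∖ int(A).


int(A) = ∅, cl(A) = {p90}, ∂A = {p90}.

Closed sets in (X, τ) are complements of opens:
  closed(X, τ) = {∅, {p90}, {p89, p90}, {p90, p91}, {p89, p90, p91}}.
int(A) = ⋃ {U ∈ τ : U ⊆ A}. Opens contained in A: ∅.
Taking the union of these: int(A) = ∅.
cl(A) = ⋂ {C closed : A ⊆ C}. Closed sets containing A: {p90}, {p89, p90}, {p90, p91}, {p89, p90, p91}.
Intersecting these: cl(A) = {p90}.
∂A = cl(A) ∖ int(A) = {p90} ∖ ∅ = {p90}.


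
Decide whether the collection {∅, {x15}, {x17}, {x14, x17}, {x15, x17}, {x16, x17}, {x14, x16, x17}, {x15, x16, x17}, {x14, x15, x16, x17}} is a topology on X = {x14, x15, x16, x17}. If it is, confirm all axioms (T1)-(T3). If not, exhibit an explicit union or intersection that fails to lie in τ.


τ is NOT a topology on X.

Axiom (T1): ∅ ∈ τ? Yes; X ∈ τ? Yes.
Axiom (T2/T3): check pairwise unions and intersections of members of τ.
Counterexample for (T2): {x15} ∪ {x14, x17} = {x14, x15, x17} ∉ τ. Therefore τ is NOT a topology.


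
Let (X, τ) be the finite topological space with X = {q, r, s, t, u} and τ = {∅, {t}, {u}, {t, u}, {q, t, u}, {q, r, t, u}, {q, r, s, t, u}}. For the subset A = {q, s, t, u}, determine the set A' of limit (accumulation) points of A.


A' = {q, r, s}

For each x ∈ X, list the open sets U ∈ τ with x ∈ U, then check whether U ∩ (A ∖ {x}) ≠ ∅ for every such U.
  x = q: opens ∋ x are {q, t, u}, {q, r, t, u}, {q, r, s, t, u}; each meets A ∖ {q}, so x IS a limit point.
  x = r: opens ∋ x are {q, r, t, u}, {q, r, s, t, u}; each meets A ∖ {r}, so x IS a limit point.
  x = s: opens ∋ x are {q, r, s, t, u}; each meets A ∖ {s}, so x IS a limit point.
  x = t: open {t} ∋ x has {t} ∩ (A ∖ {t}) = ∅, so x is NOT a limit point.
  x = u: open {u} ∋ x has {u} ∩ (A ∖ {u}) = ∅, so x is NOT a limit point.
Collecting: A' = {q, r, s}.


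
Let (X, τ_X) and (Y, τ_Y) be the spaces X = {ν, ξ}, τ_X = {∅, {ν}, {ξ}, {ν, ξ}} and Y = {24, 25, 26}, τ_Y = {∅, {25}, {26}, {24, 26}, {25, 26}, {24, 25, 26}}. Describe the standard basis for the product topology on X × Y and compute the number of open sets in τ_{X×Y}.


Basis B = {∅ × ∅, {ν} × {25}, {ν} × {26}, {ξ} × {25}, {ξ} × {26}, {ν} × {24, 26}, {ν} × {25, 26}, {ν, ξ} × {25}, {ν, ξ} × {26}, {ξ} × {24, 26}, {ξ} × {25, 26}, {ν} × {24, 25, 26}, {ξ} × {24, 25, 26}, {ν, ξ} × {24, 26}, {ν, ξ} × {25, 26}, {ν, ξ} × {24, 25, 26}}; |τ_{X×Y}| = 36.

Enumerate products U × V with U ∈ τ_X, V ∈ τ_Y (deduplicated):
  ∅ × ∅ = {} (∅)
  {ν} × {25} = {(ν,25)}
  {ν} × {26} = {(ν,26)}
  {ξ} × {25} = {(ξ,25)}
  {ξ} × {26} = {(ξ,26)}
  {ν} × {24, 26} = {(ν,24), (ν,26)}
  {ν} × {25, 26} = {(ν,25), (ν,26)}
  {ν, ξ} × {25} = {(ν,25), (ξ,25)}
  {ν, ξ} × {26} = {(ν,26), (ξ,26)}
  {ξ} × {24, 26} = {(ξ,24), (ξ,26)}
  {ξ} × {25, 26} = {(ξ,25), (ξ,26)}
  {ν} × {24, 25, 26} = {(ν,24), (ν,25), (ν,26)}
  {ξ} × {24, 25, 26} = {(ξ,24), (ξ,25), (ξ,26)}
  {ν, ξ} × {24, 26} = {(ν,24), (ν,26), (ξ,24), (ξ,26)}
  {ν, ξ} × {25, 26} = {(ν,25), (ν,26), (ξ,25), (ξ,26)}
  {ν, ξ} × {24, 25, 26} = {(ν,24), (ν,25), (ν,26), (ξ,24), (ξ,25), (ξ,26)}
These 16 distinct sets form the basis B.
Close under arbitrary unions to get τ_{X×Y}; counting gives |τ_{X×Y}| = 36.
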